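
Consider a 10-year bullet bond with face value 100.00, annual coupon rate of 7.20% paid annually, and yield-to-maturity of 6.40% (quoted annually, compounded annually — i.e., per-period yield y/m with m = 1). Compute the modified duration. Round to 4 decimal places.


Coupon per period c = face * coupon_rate / m = 7.200000
Periods per year m = 1; per-period yield y/m = 0.064000
Number of cashflows N = 10
Cashflows (t years, CF_t, discount factor 1/(1+y/m)^(m*t), PV):
  t = 1.0000: CF_t = 7.200000, DF = 0.939850, PV = 6.766917
  t = 2.0000: CF_t = 7.200000, DF = 0.883317, PV = 6.359885
  t = 3.0000: CF_t = 7.200000, DF = 0.830185, PV = 5.977335
  t = 4.0000: CF_t = 7.200000, DF = 0.780249, PV = 5.617796
  t = 5.0000: CF_t = 7.200000, DF = 0.733317, PV = 5.279884
  t = 6.0000: CF_t = 7.200000, DF = 0.689208, PV = 4.962297
  t = 7.0000: CF_t = 7.200000, DF = 0.647752, PV = 4.663813
  t = 8.0000: CF_t = 7.200000, DF = 0.608789, PV = 4.383283
  t = 9.0000: CF_t = 7.200000, DF = 0.572170, PV = 4.119627
  t = 10.0000: CF_t = 107.200000, DF = 0.537754, PV = 57.647238
Price P = sum_t PV_t = 105.778074
First compute Macaulay numerator sum_t t * PV_t:
  t * PV_t at t = 1.0000: 6.766917
  t * PV_t at t = 2.0000: 12.719769
  t * PV_t at t = 3.0000: 17.932006
  t * PV_t at t = 4.0000: 22.471185
  t * PV_t at t = 5.0000: 26.399419
  t * PV_t at t = 6.0000: 29.773780
  t * PV_t at t = 7.0000: 32.646689
  t * PV_t at t = 8.0000: 35.066261
  t * PV_t at t = 9.0000: 37.076639
  t * PV_t at t = 10.0000: 576.472382
Macaulay duration D = 797.325047 / 105.778074 = 7.537716
Modified duration = D / (1 + y/m) = 7.537716 / (1 + 0.064000) = 7.084319

Answer: Modified duration = 7.0843


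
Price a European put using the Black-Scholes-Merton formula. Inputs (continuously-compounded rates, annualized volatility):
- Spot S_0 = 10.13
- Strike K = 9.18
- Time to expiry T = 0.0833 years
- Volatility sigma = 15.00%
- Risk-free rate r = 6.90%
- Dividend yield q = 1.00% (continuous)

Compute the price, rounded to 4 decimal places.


d1 = (ln(S/K) + (r - q + 0.5*sigma^2) * T) / (sigma * sqrt(T)) = 2.40978636
d2 = d1 - sigma * sqrt(T) = 2.36649375
exp(-rT) = 0.99426879; exp(-qT) = 0.99916735
P = K * exp(-rT) * N(-d2) - S_0 * exp(-qT) * N(-d1)
N(-d1) = 0.00798093; N(-d2) = 0.00897874
P = 9.1800 * 0.99426879 * 0.00897874 - 10.1300 * 0.99916735 * 0.00798093 = 0.0012

Answer: Price = 0.0012


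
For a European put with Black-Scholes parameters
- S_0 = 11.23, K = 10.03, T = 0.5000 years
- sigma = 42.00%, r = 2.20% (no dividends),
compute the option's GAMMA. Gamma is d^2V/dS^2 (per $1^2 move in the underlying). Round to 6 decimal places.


d1 = 0.5660496414; d2 = 0.2690647933
phi(d1) = 0.3398861292; exp(-qT) = 1.0000000000; exp(-rT) = 0.9890602788
Gamma = exp(-qT) * phi(d1) / (S * sigma * sqrt(T)) = 1.0000000000 * 0.3398861292 / (11.2300 * 0.4200 * 0.7071067812) = 0.101911

Answer: Gamma = 0.101911


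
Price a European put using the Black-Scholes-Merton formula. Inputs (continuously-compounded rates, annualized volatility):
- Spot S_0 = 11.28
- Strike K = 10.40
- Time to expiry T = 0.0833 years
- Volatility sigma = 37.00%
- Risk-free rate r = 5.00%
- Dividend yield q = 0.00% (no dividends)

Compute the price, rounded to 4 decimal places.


Answer: Price = 0.1387

Derivation:
d1 = (ln(S/K) + (r - q + 0.5*sigma^2) * T) / (sigma * sqrt(T)) = 0.85301676
d2 = d1 - sigma * sqrt(T) = 0.74622832
exp(-rT) = 0.99584366; exp(-qT) = 1.00000000
P = K * exp(-rT) * N(-d2) - S_0 * exp(-qT) * N(-d1)
N(-d1) = 0.19682501; N(-d2) = 0.22776475
P = 10.4000 * 0.99584366 * 0.22776475 - 11.2800 * 1.00000000 * 0.19682501 = 0.1387


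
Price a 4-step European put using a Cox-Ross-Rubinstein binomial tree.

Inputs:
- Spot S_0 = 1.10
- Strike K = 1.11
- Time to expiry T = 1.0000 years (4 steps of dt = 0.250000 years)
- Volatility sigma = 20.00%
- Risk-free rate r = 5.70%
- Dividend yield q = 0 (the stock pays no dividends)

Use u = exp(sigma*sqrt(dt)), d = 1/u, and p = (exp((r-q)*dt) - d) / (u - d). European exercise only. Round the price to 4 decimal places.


Answer: Price = V(0,0) = 0.0586

Derivation:
dt = T/N = 0.250000
u = exp(sigma*sqrt(dt)) = 1.105171; d = 1/u = 0.904837
p = (exp((r-q)*dt) - d) / (u - d) = 0.546661
Discount per step: exp(-r*dt) = 0.985851
Stock lattice S(k, i) with i counting down-moves:
  k=0: S(0,0) = 1.1000
  k=1: S(1,0) = 1.2157; S(1,1) = 0.9953
  k=2: S(2,0) = 1.3435; S(2,1) = 1.1000; S(2,2) = 0.9006
  k=3: S(3,0) = 1.4848; S(3,1) = 1.2157; S(3,2) = 0.9953; S(3,3) = 0.8149
  k=4: S(4,0) = 1.6410; S(4,1) = 1.3435; S(4,2) = 1.1000; S(4,3) = 0.9006; S(4,4) = 0.7374
Terminal payoffs V(N, i) = max(K - S_T, 0):
  V(4,0) = 0.000000; V(4,1) = 0.000000; V(4,2) = 0.010000; V(4,3) = 0.209396; V(4,4) = 0.372648
Backward induction: V(k, i) = exp(-r*dt) * [p * V(k+1, i) + (1-p) * V(k+1, i+1)].
  V(3,0) = exp(-r*dt) * [p*0.000000 + (1-p)*0.000000] = 0.000000
  V(3,1) = exp(-r*dt) * [p*0.000000 + (1-p)*0.010000] = 0.004469
  V(3,2) = exp(-r*dt) * [p*0.010000 + (1-p)*0.209396] = 0.098974
  V(3,3) = exp(-r*dt) * [p*0.209396 + (1-p)*0.372648] = 0.279395
  V(2,0) = exp(-r*dt) * [p*0.000000 + (1-p)*0.004469] = 0.001997
  V(2,1) = exp(-r*dt) * [p*0.004469 + (1-p)*0.098974] = 0.046642
  V(2,2) = exp(-r*dt) * [p*0.098974 + (1-p)*0.279395] = 0.178208
  V(1,0) = exp(-r*dt) * [p*0.001997 + (1-p)*0.046642] = 0.021922
  V(1,1) = exp(-r*dt) * [p*0.046642 + (1-p)*0.178208] = 0.104782
  V(0,0) = exp(-r*dt) * [p*0.021922 + (1-p)*0.104782] = 0.058644


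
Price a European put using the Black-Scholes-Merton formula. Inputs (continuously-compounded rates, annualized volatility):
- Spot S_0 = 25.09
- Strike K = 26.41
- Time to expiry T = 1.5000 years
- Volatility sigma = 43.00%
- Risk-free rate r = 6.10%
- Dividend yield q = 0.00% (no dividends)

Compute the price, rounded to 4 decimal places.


Answer: Price = 4.6283

Derivation:
d1 = (ln(S/K) + (r - q + 0.5*sigma^2) * T) / (sigma * sqrt(T)) = 0.33970366
d2 = d1 - sigma * sqrt(T) = -0.18693664
exp(-rT) = 0.91256132; exp(-qT) = 1.00000000
P = K * exp(-rT) * N(-d2) - S_0 * exp(-qT) * N(-d1)
N(-d1) = 0.36703985; N(-d2) = 0.57414484
P = 26.4100 * 0.91256132 * 0.57414484 - 25.0900 * 1.00000000 * 0.36703985 = 4.6283


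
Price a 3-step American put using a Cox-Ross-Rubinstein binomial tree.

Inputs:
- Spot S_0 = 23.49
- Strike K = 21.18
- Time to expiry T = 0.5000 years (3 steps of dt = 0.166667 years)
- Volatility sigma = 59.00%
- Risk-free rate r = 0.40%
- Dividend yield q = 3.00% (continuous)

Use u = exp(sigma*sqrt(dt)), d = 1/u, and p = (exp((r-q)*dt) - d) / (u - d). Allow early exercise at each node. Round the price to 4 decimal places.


Answer: Price = V(0,0) = 2.9309

Derivation:
dt = T/N = 0.166667
u = exp(sigma*sqrt(dt)) = 1.272351; d = 1/u = 0.785947
p = (exp((r-q)*dt) - d) / (u - d) = 0.431183
Discount per step: exp(-r*dt) = 0.999334
Stock lattice S(k, i) with i counting down-moves:
  k=0: S(0,0) = 23.4900
  k=1: S(1,0) = 29.8875; S(1,1) = 18.4619
  k=2: S(2,0) = 38.0274; S(2,1) = 23.4900; S(2,2) = 14.5101
  k=3: S(3,0) = 48.3842; S(3,1) = 29.8875; S(3,2) = 18.4619; S(3,3) = 11.4041
Terminal payoffs V(N, i) = max(K - S_T, 0):
  V(3,0) = 0.000000; V(3,1) = 0.000000; V(3,2) = 2.718116; V(3,3) = 9.775873
Backward induction: V(k, i) = exp(-r*dt) * [p * V(k+1, i) + (1-p) * V(k+1, i+1)]; then take max(V_cont, immediate exercise) for American.
  V(2,0) = exp(-r*dt) * [p*0.000000 + (1-p)*0.000000] = 0.000000; exercise = 0.000000; V(2,0) = max -> 0.000000
  V(2,1) = exp(-r*dt) * [p*0.000000 + (1-p)*2.718116] = 1.545079; exercise = 0.000000; V(2,1) = max -> 1.545079
  V(2,2) = exp(-r*dt) * [p*2.718116 + (1-p)*9.775873] = 6.728200; exercise = 6.669946; V(2,2) = max -> 6.728200
  V(1,0) = exp(-r*dt) * [p*0.000000 + (1-p)*1.545079] = 0.878281; exercise = 0.000000; V(1,0) = max -> 0.878281
  V(1,1) = exp(-r*dt) * [p*1.545079 + (1-p)*6.728200] = 4.490331; exercise = 2.718116; V(1,1) = max -> 4.490331
  V(0,0) = exp(-r*dt) * [p*0.878281 + (1-p)*4.490331] = 2.930921; exercise = 0.000000; V(0,0) = max -> 2.930921


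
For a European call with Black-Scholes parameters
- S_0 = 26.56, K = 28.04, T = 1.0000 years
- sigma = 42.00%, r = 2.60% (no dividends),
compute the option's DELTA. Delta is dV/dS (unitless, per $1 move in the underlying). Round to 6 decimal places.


Answer: Delta = 0.556774

Derivation:
d1 = 0.1427958630; d2 = -0.2772041370
phi(d1) = 0.3948955962; exp(-qT) = 1.0000000000; exp(-rT) = 0.9743350896
N(d1) = 0.5567742978
Delta = exp(-qT) * N(d1) = 1.0000000000 * 0.5567742978 = 0.556774


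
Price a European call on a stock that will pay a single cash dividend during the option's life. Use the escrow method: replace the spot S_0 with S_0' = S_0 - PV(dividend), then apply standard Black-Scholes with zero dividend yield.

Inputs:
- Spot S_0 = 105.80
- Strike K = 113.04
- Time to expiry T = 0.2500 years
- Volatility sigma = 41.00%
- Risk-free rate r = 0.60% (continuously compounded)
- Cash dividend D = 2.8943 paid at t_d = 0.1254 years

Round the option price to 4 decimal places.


Answer: Price = 4.7029

Derivation:
PV(D) = D * exp(-r * t_d) = 2.8943 * 0.99924788 = 2.89212315
S_0' = S_0 - PV(D) = 105.8000 - 2.89212315 = 102.90787685
d1 = (ln(S_0'/K) + (r + sigma^2/2)*T) / (sigma*sqrt(T)) = -0.34826854
d2 = d1 - sigma*sqrt(T) = -0.55326854
exp(-rT) = 0.99850112
N(d1) = 0.36381926; N(d2) = 0.29003977
C = S_0' * N(d1) - K * exp(-rT) * N(d2) = 102.90787685 * 0.36381926 - 113.0400 * 0.99850112 * 0.29003977 = 4.7029


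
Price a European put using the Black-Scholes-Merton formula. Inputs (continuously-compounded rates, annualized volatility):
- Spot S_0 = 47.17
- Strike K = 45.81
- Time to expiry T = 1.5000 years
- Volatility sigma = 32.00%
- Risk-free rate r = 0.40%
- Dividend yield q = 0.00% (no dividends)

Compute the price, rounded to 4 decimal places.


d1 = (ln(S/K) + (r - q + 0.5*sigma^2) * T) / (sigma * sqrt(T)) = 0.28591590
d2 = d1 - sigma * sqrt(T) = -0.10600246
exp(-rT) = 0.99401796; exp(-qT) = 1.00000000
P = K * exp(-rT) * N(-d2) - S_0 * exp(-qT) * N(-d1)
N(-d1) = 0.38747127; N(-d2) = 0.54220980
P = 45.8100 * 0.99401796 * 0.54220980 - 47.1700 * 1.00000000 * 0.38747127 = 6.4130

Answer: Price = 6.4130


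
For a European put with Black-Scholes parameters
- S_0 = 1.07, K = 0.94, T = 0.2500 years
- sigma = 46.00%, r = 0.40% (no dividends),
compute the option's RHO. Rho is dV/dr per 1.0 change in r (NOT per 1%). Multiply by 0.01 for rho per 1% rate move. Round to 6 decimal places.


d1 = 0.6825393574; d2 = 0.4525393574
phi(d1) = 0.3160456795; exp(-qT) = 1.0000000000; exp(-rT) = 0.9990004998
N(-d2) = 0.3254402374
Rho = -K*T*exp(-rT)*N(-d2) = -0.9400 * 0.2500 * 0.9990004998 * 0.3254402374 = -0.076402

Answer: Rho = -0.076402


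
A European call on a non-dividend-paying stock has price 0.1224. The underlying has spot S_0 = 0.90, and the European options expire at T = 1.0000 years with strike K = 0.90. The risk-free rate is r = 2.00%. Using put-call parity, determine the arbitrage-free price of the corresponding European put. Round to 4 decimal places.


Answer: Put price = 0.1046

Derivation:
Put-call parity: C - P = S_0 * exp(-qT) - K * exp(-rT).
S_0 * exp(-qT) = 0.9000 * 1.00000000 = 0.90000000
K * exp(-rT) = 0.9000 * 0.98019867 = 0.88217881
P = C - S*exp(-qT) + K*exp(-rT)
P = 0.1224 - 0.90000000 + 0.88217881 = 0.1046


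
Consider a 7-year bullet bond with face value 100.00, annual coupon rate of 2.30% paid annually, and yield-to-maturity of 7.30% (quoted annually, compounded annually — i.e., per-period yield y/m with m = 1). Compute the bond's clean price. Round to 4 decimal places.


Answer: Price = 73.3331

Derivation:
Coupon per period c = face * coupon_rate / m = 2.300000
Periods per year m = 1; per-period yield y/m = 0.073000
Number of cashflows N = 7
Cashflows (t years, CF_t, discount factor 1/(1+y/m)^(m*t), PV):
  t = 1.0000: CF_t = 2.300000, DF = 0.931966, PV = 2.143523
  t = 2.0000: CF_t = 2.300000, DF = 0.868561, PV = 1.997691
  t = 3.0000: CF_t = 2.300000, DF = 0.809470, PV = 1.861781
  t = 4.0000: CF_t = 2.300000, DF = 0.754399, PV = 1.735118
  t = 5.0000: CF_t = 2.300000, DF = 0.703075, PV = 1.617072
  t = 6.0000: CF_t = 2.300000, DF = 0.655242, PV = 1.507056
  t = 7.0000: CF_t = 102.300000, DF = 0.610663, PV = 62.470874
Price P = sum_t PV_t = 73.333115


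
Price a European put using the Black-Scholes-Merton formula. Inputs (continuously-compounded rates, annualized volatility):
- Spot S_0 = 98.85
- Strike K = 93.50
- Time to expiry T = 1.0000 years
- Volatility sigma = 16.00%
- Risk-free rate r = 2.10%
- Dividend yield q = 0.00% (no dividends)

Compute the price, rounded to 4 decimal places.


Answer: Price = 3.1055

Derivation:
d1 = (ln(S/K) + (r - q + 0.5*sigma^2) * T) / (sigma * sqrt(T)) = 0.55901321
d2 = d1 - sigma * sqrt(T) = 0.39901321
exp(-rT) = 0.97921896; exp(-qT) = 1.00000000
P = K * exp(-rT) * N(-d2) - S_0 * exp(-qT) * N(-d1)
N(-d1) = 0.28807635; N(-d2) = 0.34494174
P = 93.5000 * 0.97921896 * 0.34494174 - 98.8500 * 1.00000000 * 0.28807635 = 3.1055


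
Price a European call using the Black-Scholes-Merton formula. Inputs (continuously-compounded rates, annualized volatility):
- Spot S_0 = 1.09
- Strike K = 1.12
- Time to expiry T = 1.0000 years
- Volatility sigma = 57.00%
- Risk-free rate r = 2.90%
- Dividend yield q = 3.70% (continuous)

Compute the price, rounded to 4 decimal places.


Answer: Price = 0.2215

Derivation:
d1 = (ln(S/K) + (r - q + 0.5*sigma^2) * T) / (sigma * sqrt(T)) = 0.22333160
d2 = d1 - sigma * sqrt(T) = -0.34666840
exp(-rT) = 0.97141646; exp(-qT) = 0.96367614
C = S_0 * exp(-qT) * N(d1) - K * exp(-rT) * N(d2)
N(d1) = 0.58836128; N(d2) = 0.36442023
C = 1.0900 * 0.96367614 * 0.58836128 - 1.1200 * 0.97141646 * 0.36442023 = 0.2215


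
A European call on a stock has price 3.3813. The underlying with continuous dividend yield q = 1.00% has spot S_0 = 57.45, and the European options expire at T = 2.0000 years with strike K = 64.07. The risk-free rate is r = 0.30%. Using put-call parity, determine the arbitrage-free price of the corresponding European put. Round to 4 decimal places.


Put-call parity: C - P = S_0 * exp(-qT) - K * exp(-rT).
S_0 * exp(-qT) = 57.4500 * 0.98019867 = 56.31241378
K * exp(-rT) = 64.0700 * 0.99401796 = 63.68673096
P = C - S*exp(-qT) + K*exp(-rT)
P = 3.3813 - 56.31241378 + 63.68673096 = 10.7556

Answer: Put price = 10.7556


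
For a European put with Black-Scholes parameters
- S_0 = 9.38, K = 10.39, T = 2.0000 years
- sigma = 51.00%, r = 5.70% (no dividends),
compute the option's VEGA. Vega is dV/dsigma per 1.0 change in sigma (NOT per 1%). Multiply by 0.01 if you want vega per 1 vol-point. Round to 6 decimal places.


Answer: Vega = 4.929263

Derivation:
d1 = 0.3768961749; d2 = -0.3443527419
phi(d1) = 0.3715901065; exp(-qT) = 1.0000000000; exp(-rT) = 0.8922579559
Vega = S * exp(-qT) * phi(d1) * sqrt(T) = 9.3800 * 1.0000000000 * 0.3715901065 * 1.4142135624 = 4.929263


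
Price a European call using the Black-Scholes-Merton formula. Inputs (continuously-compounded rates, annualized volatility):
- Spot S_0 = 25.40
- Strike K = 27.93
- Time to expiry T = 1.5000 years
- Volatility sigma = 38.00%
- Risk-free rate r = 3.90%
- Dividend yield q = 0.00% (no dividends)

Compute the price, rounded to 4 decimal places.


d1 = (ln(S/K) + (r - q + 0.5*sigma^2) * T) / (sigma * sqrt(T)) = 0.15437757
d2 = d1 - sigma * sqrt(T) = -0.31102548
exp(-rT) = 0.94317824; exp(-qT) = 1.00000000
C = S_0 * exp(-qT) * N(d1) - K * exp(-rT) * N(d2)
N(d1) = 0.56134398; N(d2) = 0.37789063
C = 25.4000 * 1.00000000 * 0.56134398 - 27.9300 * 0.94317824 * 0.37789063 = 4.3034

Answer: Price = 4.3034


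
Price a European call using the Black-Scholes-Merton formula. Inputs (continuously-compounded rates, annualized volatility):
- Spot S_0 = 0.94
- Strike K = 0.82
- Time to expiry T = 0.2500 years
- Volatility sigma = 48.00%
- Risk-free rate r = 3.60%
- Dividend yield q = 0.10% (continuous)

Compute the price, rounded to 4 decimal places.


Answer: Price = 0.1620

Derivation:
d1 = (ln(S/K) + (r - q + 0.5*sigma^2) * T) / (sigma * sqrt(T)) = 0.72552306
d2 = d1 - sigma * sqrt(T) = 0.48552306
exp(-rT) = 0.99104038; exp(-qT) = 0.99975003
C = S_0 * exp(-qT) * N(d1) - K * exp(-rT) * N(d2)
N(d1) = 0.76593440; N(d2) = 0.68634732
C = 0.9400 * 0.99975003 * 0.76593440 - 0.8200 * 0.99104038 * 0.68634732 = 0.1620


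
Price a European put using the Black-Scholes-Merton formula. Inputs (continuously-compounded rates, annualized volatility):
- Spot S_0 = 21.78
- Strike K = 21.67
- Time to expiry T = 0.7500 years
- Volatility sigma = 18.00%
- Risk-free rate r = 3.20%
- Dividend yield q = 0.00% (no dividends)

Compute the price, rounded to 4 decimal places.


Answer: Price = 1.0448

Derivation:
d1 = (ln(S/K) + (r - q + 0.5*sigma^2) * T) / (sigma * sqrt(T)) = 0.26438346
d2 = d1 - sigma * sqrt(T) = 0.10849888
exp(-rT) = 0.97628571; exp(-qT) = 1.00000000
P = K * exp(-rT) * N(-d2) - S_0 * exp(-qT) * N(-d1)
N(-d1) = 0.39574223; N(-d2) = 0.45679998
P = 21.6700 * 0.97628571 * 0.45679998 - 21.7800 * 1.00000000 * 0.39574223 = 1.0448


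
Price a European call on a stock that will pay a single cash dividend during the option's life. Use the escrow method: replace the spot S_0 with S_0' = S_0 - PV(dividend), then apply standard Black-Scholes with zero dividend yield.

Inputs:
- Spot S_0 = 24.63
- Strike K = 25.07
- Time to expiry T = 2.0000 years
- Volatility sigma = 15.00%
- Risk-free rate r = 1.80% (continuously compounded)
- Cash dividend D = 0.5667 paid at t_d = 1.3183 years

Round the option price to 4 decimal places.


PV(D) = D * exp(-r * t_d) = 0.5667 * 0.97654993 = 0.55341084
S_0' = S_0 - PV(D) = 24.6300 - 0.55341084 = 24.07658916
d1 = (ln(S_0'/K) + (r + sigma^2/2)*T) / (sigma*sqrt(T)) = 0.08517361
d2 = d1 - sigma*sqrt(T) = -0.12695842
exp(-rT) = 0.96464029
N(d1) = 0.53393832; N(d2) = 0.44948665
C = S_0' * N(d1) - K * exp(-rT) * N(d2) = 24.07658916 * 0.53393832 - 25.0700 * 0.96464029 * 0.44948665 = 1.9852

Answer: Price = 1.9852


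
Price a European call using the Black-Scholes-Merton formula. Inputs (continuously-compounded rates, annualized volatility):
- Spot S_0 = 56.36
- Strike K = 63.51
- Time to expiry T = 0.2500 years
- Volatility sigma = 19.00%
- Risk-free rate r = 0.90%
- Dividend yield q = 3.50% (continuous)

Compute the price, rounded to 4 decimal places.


Answer: Price = 0.2434

Derivation:
d1 = (ln(S/K) + (r - q + 0.5*sigma^2) * T) / (sigma * sqrt(T)) = -1.27815986
d2 = d1 - sigma * sqrt(T) = -1.37315986
exp(-rT) = 0.99775253; exp(-qT) = 0.99128817
C = S_0 * exp(-qT) * N(d1) - K * exp(-rT) * N(d2)
N(d1) = 0.10059653; N(d2) = 0.08485133
C = 56.3600 * 0.99128817 * 0.10059653 - 63.5100 * 0.99775253 * 0.08485133 = 0.2434


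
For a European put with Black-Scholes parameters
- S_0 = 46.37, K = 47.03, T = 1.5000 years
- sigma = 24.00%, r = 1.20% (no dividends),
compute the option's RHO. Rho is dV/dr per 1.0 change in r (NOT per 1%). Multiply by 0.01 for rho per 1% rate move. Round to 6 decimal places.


d1 = 0.1601251941; d2 = -0.1338135751
phi(d1) = 0.3938604690; exp(-qT) = 1.0000000000; exp(-rT) = 0.9821610324
N(-d2) = 0.5532250038
Rho = -K*T*exp(-rT)*N(-d2) = -47.0300 * 1.5000 * 0.9821610324 * 0.5532250038 = -38.331052

Answer: Rho = -38.331052


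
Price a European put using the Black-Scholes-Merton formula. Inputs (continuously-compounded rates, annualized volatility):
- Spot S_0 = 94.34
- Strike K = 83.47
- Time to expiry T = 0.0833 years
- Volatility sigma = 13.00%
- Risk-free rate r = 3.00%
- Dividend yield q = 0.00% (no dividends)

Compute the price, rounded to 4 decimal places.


d1 = (ln(S/K) + (r - q + 0.5*sigma^2) * T) / (sigma * sqrt(T)) = 3.34808109
d2 = d1 - sigma * sqrt(T) = 3.31056083
exp(-rT) = 0.99750412; exp(-qT) = 1.00000000
P = K * exp(-rT) * N(-d2) - S_0 * exp(-qT) * N(-d1)
N(-d1) = 0.00040687; N(-d2) = 0.00046555
P = 83.4700 * 0.99750412 * 0.00046555 - 94.3400 * 1.00000000 * 0.00040687 = 0.0004

Answer: Price = 0.0004


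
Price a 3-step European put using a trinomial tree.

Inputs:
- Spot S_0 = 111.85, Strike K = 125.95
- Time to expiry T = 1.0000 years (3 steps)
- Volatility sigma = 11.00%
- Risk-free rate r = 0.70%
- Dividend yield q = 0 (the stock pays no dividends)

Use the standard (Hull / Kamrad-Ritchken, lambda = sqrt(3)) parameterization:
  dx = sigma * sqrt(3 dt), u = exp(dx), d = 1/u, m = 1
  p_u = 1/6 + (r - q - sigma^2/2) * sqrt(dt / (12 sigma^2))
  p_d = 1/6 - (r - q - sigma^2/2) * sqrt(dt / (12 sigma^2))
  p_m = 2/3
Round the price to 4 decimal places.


Answer: Price = V(0,0) = 14.1146

Derivation:
dt = T/N = 0.333333; dx = sigma*sqrt(3*dt) = 0.110000
u = exp(dx) = 1.116278; d = 1/u = 0.895834
p_u = 0.168106, p_m = 0.666667, p_d = 0.165227
Discount per step: exp(-r*dt) = 0.997669
Stock lattice S(k, j) with j the centered position index:
  k=0: S(0,+0) = 111.8500
  k=1: S(1,-1) = 100.1990; S(1,+0) = 111.8500; S(1,+1) = 124.8557
  k=2: S(2,-2) = 89.7617; S(2,-1) = 100.1990; S(2,+0) = 111.8500; S(2,+1) = 124.8557; S(2,+2) = 139.3737
  k=3: S(3,-3) = 80.4116; S(3,-2) = 89.7617; S(3,-1) = 100.1990; S(3,+0) = 111.8500; S(3,+1) = 124.8557; S(3,+2) = 139.3737; S(3,+3) = 155.5798
Terminal payoffs V(N, j) = max(K - S_T, 0):
  V(3,-3) = 45.538380; V(3,-2) = 36.188272; V(3,-1) = 25.750952; V(3,+0) = 14.100000; V(3,+1) = 1.094298; V(3,+2) = 0.000000; V(3,+3) = 0.000000
Backward induction: V(k, j) = exp(-r*dt) * [p_u * V(k+1, j+1) + p_m * V(k+1, j) + p_d * V(k+1, j-1)]
  V(2,-2) = exp(-r*dt) * [p_u*25.750952 + p_m*36.188272 + p_d*45.538380] = 35.894736
  V(2,-1) = exp(-r*dt) * [p_u*14.100000 + p_m*25.750952 + p_d*36.188272] = 25.457416
  V(2,+0) = exp(-r*dt) * [p_u*1.094298 + p_m*14.100000 + p_d*25.750952] = 13.806465
  V(2,+1) = exp(-r*dt) * [p_u*0.000000 + p_m*1.094298 + p_d*14.100000] = 3.052107
  V(2,+2) = exp(-r*dt) * [p_u*0.000000 + p_m*0.000000 + p_d*1.094298] = 0.180386
  V(1,-1) = exp(-r*dt) * [p_u*13.806465 + p_m*25.457416 + p_d*35.894736] = 25.164565
  V(1,+0) = exp(-r*dt) * [p_u*3.052107 + p_m*13.806465 + p_d*25.457416] = 13.891196
  V(1,+1) = exp(-r*dt) * [p_u*0.180386 + p_m*3.052107 + p_d*13.806465] = 4.336137
  V(0,+0) = exp(-r*dt) * [p_u*4.336137 + p_m*13.891196 + p_d*25.164565] = 14.114628


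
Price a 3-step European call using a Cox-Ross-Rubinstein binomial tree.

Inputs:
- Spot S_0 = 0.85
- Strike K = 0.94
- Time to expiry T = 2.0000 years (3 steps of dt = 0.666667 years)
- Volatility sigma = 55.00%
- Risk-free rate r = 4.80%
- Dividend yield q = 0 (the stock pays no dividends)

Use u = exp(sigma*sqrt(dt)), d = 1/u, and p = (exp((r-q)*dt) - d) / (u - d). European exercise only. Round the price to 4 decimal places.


Answer: Price = V(0,0) = 0.2728

Derivation:
dt = T/N = 0.666667
u = exp(sigma*sqrt(dt)) = 1.566859; d = 1/u = 0.638219
p = (exp((r-q)*dt) - d) / (u - d) = 0.424597
Discount per step: exp(-r*dt) = 0.968507
Stock lattice S(k, i) with i counting down-moves:
  k=0: S(0,0) = 0.8500
  k=1: S(1,0) = 1.3318; S(1,1) = 0.5425
  k=2: S(2,0) = 2.0868; S(2,1) = 0.8500; S(2,2) = 0.3462
  k=3: S(3,0) = 3.2697; S(3,1) = 1.3318; S(3,2) = 0.5425; S(3,3) = 0.2210
Terminal payoffs V(N, i) = max(S_T - K, 0):
  V(3,0) = 2.329707; V(3,1) = 0.391830; V(3,2) = 0.000000; V(3,3) = 0.000000
Backward induction: V(k, i) = exp(-r*dt) * [p * V(k+1, i) + (1-p) * V(k+1, i+1)].
  V(2,0) = exp(-r*dt) * [p*2.329707 + (1-p)*0.391830] = 1.176394
  V(2,1) = exp(-r*dt) * [p*0.391830 + (1-p)*0.000000] = 0.161131
  V(2,2) = exp(-r*dt) * [p*0.000000 + (1-p)*0.000000] = 0.000000
  V(1,0) = exp(-r*dt) * [p*1.176394 + (1-p)*0.161131] = 0.573558
  V(1,1) = exp(-r*dt) * [p*0.161131 + (1-p)*0.000000] = 0.066261
  V(0,0) = exp(-r*dt) * [p*0.573558 + (1-p)*0.066261] = 0.272788


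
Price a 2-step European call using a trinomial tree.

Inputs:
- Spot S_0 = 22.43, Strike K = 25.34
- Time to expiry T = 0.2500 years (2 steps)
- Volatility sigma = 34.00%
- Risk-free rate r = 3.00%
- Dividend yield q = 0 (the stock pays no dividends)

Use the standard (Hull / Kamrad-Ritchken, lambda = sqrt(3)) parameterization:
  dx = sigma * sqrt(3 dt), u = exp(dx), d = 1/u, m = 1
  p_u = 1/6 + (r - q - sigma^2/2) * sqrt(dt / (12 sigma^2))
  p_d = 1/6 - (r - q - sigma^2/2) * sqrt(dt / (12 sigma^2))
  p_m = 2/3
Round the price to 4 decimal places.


Answer: Price = V(0,0) = 0.6939

Derivation:
dt = T/N = 0.125000; dx = sigma*sqrt(3*dt) = 0.208207
u = exp(dx) = 1.231468; d = 1/u = 0.812039
p_u = 0.158322, p_m = 0.666667, p_d = 0.175012
Discount per step: exp(-r*dt) = 0.996257
Stock lattice S(k, j) with j the centered position index:
  k=0: S(0,+0) = 22.4300
  k=1: S(1,-1) = 18.2140; S(1,+0) = 22.4300; S(1,+1) = 27.6218
  k=2: S(2,-2) = 14.7905; S(2,-1) = 18.2140; S(2,+0) = 22.4300; S(2,+1) = 27.6218; S(2,+2) = 34.0154
Terminal payoffs V(N, j) = max(S_T - K, 0):
  V(2,-2) = 0.000000; V(2,-1) = 0.000000; V(2,+0) = 0.000000; V(2,+1) = 2.281818; V(2,+2) = 8.675374
Backward induction: V(k, j) = exp(-r*dt) * [p_u * V(k+1, j+1) + p_m * V(k+1, j) + p_d * V(k+1, j-1)]
  V(1,-1) = exp(-r*dt) * [p_u*0.000000 + p_m*0.000000 + p_d*0.000000] = 0.000000
  V(1,+0) = exp(-r*dt) * [p_u*2.281818 + p_m*0.000000 + p_d*0.000000] = 0.359909
  V(1,+1) = exp(-r*dt) * [p_u*8.675374 + p_m*2.281818 + p_d*0.000000] = 2.883876
  V(0,+0) = exp(-r*dt) * [p_u*2.883876 + p_m*0.359909 + p_d*0.000000] = 0.693912


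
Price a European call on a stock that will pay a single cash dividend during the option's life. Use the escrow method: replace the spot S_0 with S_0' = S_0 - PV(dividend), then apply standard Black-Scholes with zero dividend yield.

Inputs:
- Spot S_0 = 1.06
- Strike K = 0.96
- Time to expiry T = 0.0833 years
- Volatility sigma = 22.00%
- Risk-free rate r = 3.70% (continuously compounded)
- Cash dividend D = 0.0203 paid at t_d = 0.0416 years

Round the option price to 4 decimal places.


PV(D) = D * exp(-r * t_d) = 0.0203 * 0.99846198 = 0.02026878
S_0' = S_0 - PV(D) = 1.0600 - 0.02026878 = 1.03973122
d1 = (ln(S_0'/K) + (r + sigma^2/2)*T) / (sigma*sqrt(T)) = 1.33681532
d2 = d1 - sigma*sqrt(T) = 1.27331949
exp(-rT) = 0.99692264
N(d1) = 0.90935854; N(d2) = 0.89854765
C = S_0' * N(d1) - K * exp(-rT) * N(d2) = 1.03973122 * 0.90935854 - 0.9600 * 0.99692264 * 0.89854765 = 0.0855

Answer: Price = 0.0855


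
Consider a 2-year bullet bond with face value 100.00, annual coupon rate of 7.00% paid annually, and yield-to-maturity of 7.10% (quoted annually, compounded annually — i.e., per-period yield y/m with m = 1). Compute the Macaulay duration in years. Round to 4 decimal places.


Answer: Macaulay duration = 1.9345 years

Derivation:
Coupon per period c = face * coupon_rate / m = 7.000000
Periods per year m = 1; per-period yield y/m = 0.071000
Number of cashflows N = 2
Cashflows (t years, CF_t, discount factor 1/(1+y/m)^(m*t), PV):
  t = 1.0000: CF_t = 7.000000, DF = 0.933707, PV = 6.535948
  t = 2.0000: CF_t = 107.000000, DF = 0.871808, PV = 93.283501
Price P = sum_t PV_t = 99.819448
Macaulay numerator sum_t t * PV_t:
  t * PV_t at t = 1.0000: 6.535948
  t * PV_t at t = 2.0000: 186.567002
Macaulay duration D = (sum_t t * PV_t) / P = 193.102949 / 99.819448 = 1.934522


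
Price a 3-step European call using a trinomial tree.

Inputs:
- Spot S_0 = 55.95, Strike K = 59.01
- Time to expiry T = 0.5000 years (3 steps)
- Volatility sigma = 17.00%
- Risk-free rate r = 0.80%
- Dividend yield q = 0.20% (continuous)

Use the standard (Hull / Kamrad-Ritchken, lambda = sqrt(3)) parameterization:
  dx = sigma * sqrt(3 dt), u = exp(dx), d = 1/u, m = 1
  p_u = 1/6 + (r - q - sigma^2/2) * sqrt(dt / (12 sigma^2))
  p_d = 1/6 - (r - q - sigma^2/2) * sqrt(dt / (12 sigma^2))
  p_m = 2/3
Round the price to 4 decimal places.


dt = T/N = 0.166667; dx = sigma*sqrt(3*dt) = 0.120208
u = exp(dx) = 1.127732; d = 1/u = 0.886736
p_u = 0.160809, p_m = 0.666667, p_d = 0.172525
Discount per step: exp(-r*dt) = 0.998668
Stock lattice S(k, j) with j the centered position index:
  k=0: S(0,+0) = 55.9500
  k=1: S(1,-1) = 49.6129; S(1,+0) = 55.9500; S(1,+1) = 63.0966
  k=2: S(2,-2) = 43.9935; S(2,-1) = 49.6129; S(2,+0) = 55.9500; S(2,+1) = 63.0966; S(2,+2) = 71.1560
  k=3: S(3,-3) = 39.0106; S(3,-2) = 43.9935; S(3,-1) = 49.6129; S(3,+0) = 55.9500; S(3,+1) = 63.0966; S(3,+2) = 71.1560; S(3,+3) = 80.2449
Terminal payoffs V(N, j) = max(S_T - K, 0):
  V(3,-3) = 0.000000; V(3,-2) = 0.000000; V(3,-1) = 0.000000; V(3,+0) = 0.000000; V(3,+1) = 4.086581; V(3,+2) = 12.146006; V(3,+3) = 21.234875
Backward induction: V(k, j) = exp(-r*dt) * [p_u * V(k+1, j+1) + p_m * V(k+1, j) + p_d * V(k+1, j-1)]
  V(2,-2) = exp(-r*dt) * [p_u*0.000000 + p_m*0.000000 + p_d*0.000000] = 0.000000
  V(2,-1) = exp(-r*dt) * [p_u*0.000000 + p_m*0.000000 + p_d*0.000000] = 0.000000
  V(2,+0) = exp(-r*dt) * [p_u*4.086581 + p_m*0.000000 + p_d*0.000000] = 0.656282
  V(2,+1) = exp(-r*dt) * [p_u*12.146006 + p_m*4.086581 + p_d*0.000000] = 4.671339
  V(2,+2) = exp(-r*dt) * [p_u*21.234875 + p_m*12.146006 + p_d*4.086581] = 12.200849
  V(1,-1) = exp(-r*dt) * [p_u*0.656282 + p_m*0.000000 + p_d*0.000000] = 0.105395
  V(1,+0) = exp(-r*dt) * [p_u*4.671339 + p_m*0.656282 + p_d*0.000000] = 1.187130
  V(1,+1) = exp(-r*dt) * [p_u*12.200849 + p_m*4.671339 + p_d*0.656282] = 5.182540
  V(0,+0) = exp(-r*dt) * [p_u*5.182540 + p_m*1.187130 + p_d*0.105395] = 1.640812

Answer: Price = V(0,0) = 1.6408


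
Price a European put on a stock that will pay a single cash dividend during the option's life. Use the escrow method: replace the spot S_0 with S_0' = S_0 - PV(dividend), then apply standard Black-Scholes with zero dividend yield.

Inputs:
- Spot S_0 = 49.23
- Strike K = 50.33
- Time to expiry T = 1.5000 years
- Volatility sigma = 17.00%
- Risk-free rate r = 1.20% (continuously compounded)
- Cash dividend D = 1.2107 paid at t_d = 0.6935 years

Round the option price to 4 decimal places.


PV(D) = D * exp(-r * t_d) = 1.2107 * 0.99171253 = 1.20066636
S_0' = S_0 - PV(D) = 49.2300 - 1.20066636 = 48.02933364
d1 = (ln(S_0'/K) + (r + sigma^2/2)*T) / (sigma*sqrt(T)) = -0.03416980
d2 = d1 - sigma*sqrt(T) = -0.24237643
exp(-rT) = 0.98216103
N(-d1) = 0.51362913; N(-d2) = 0.59575575
P = K * exp(-rT) * N(-d2) - S_0' * N(-d1) = 50.3300 * 0.98216103 * 0.59575575 - 48.02933364 * 0.51362913 = 4.7802

Answer: Price = 4.7802


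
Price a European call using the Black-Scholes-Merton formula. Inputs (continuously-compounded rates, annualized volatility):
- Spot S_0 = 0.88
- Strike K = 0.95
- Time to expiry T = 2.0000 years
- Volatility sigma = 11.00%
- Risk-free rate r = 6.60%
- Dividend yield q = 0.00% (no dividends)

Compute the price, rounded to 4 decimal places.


Answer: Price = 0.0802

Derivation:
d1 = (ln(S/K) + (r - q + 0.5*sigma^2) * T) / (sigma * sqrt(T)) = 0.43429163
d2 = d1 - sigma * sqrt(T) = 0.27872814
exp(-rT) = 0.87634100; exp(-qT) = 1.00000000
C = S_0 * exp(-qT) * N(d1) - K * exp(-rT) * N(d2)
N(d1) = 0.66796166; N(d2) = 0.60977327
C = 0.8800 * 1.00000000 * 0.66796166 - 0.9500 * 0.87634100 * 0.60977327 = 0.0802


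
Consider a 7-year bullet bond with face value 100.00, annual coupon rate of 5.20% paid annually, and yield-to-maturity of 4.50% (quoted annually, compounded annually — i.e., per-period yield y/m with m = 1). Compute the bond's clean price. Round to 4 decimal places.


Answer: Price = 104.1249

Derivation:
Coupon per period c = face * coupon_rate / m = 5.200000
Periods per year m = 1; per-period yield y/m = 0.045000
Number of cashflows N = 7
Cashflows (t years, CF_t, discount factor 1/(1+y/m)^(m*t), PV):
  t = 1.0000: CF_t = 5.200000, DF = 0.956938, PV = 4.976077
  t = 2.0000: CF_t = 5.200000, DF = 0.915730, PV = 4.761796
  t = 3.0000: CF_t = 5.200000, DF = 0.876297, PV = 4.556742
  t = 4.0000: CF_t = 5.200000, DF = 0.838561, PV = 4.360519
  t = 5.0000: CF_t = 5.200000, DF = 0.802451, PV = 4.172745
  t = 6.0000: CF_t = 5.200000, DF = 0.767896, PV = 3.993058
  t = 7.0000: CF_t = 105.200000, DF = 0.734828, PV = 77.303954
Price P = sum_t PV_t = 104.124891


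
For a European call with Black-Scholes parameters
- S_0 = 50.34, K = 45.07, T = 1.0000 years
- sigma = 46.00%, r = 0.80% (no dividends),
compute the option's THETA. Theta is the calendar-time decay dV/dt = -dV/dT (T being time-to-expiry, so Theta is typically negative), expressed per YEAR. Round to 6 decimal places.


Answer: Theta = -4.283748

Derivation:
d1 = 0.4877894631; d2 = 0.0277894631
phi(d1) = 0.3541949492; exp(-qT) = 1.0000000000; exp(-rT) = 0.9920319148
Theta = -S*exp(-qT)*phi(d1)*sigma/(2*sqrt(T)) - r*K*exp(-rT)*N(d2) + q*S*exp(-qT)*N(d1)
N(d1) = 0.6871505122; N(d2) = 0.5110849650; sqrt(T) = 1.0000000000
Term 1 = -50.3400 * 1.0000000000 * 0.3541949492 * 0.4600 / (2 * 1.0000000000) = -4.1009399608
Term 2 = -0.0080 * 45.0700 * 0.9920319148 * 0.5110849650 = -0.1828084618
Term 3 = 0 (no dividend yield, q = 0)
Theta = -4.1009399608 + (-0.1828084618) + (0.0000000000) = -4.283748


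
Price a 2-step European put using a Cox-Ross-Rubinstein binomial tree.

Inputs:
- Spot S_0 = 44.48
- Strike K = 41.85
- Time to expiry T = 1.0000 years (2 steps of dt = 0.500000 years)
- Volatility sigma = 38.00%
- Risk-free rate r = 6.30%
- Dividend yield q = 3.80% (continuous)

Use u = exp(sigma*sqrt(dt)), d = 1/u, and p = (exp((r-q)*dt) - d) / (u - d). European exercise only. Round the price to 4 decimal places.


dt = T/N = 0.500000
u = exp(sigma*sqrt(dt)) = 1.308263; d = 1/u = 0.764372
p = (exp((r-q)*dt) - d) / (u - d) = 0.456353
Discount per step: exp(-r*dt) = 0.968991
Stock lattice S(k, i) with i counting down-moves:
  k=0: S(0,0) = 44.4800
  k=1: S(1,0) = 58.1916; S(1,1) = 33.9993
  k=2: S(2,0) = 76.1299; S(2,1) = 44.4800; S(2,2) = 25.9881
Terminal payoffs V(N, i) = max(K - S_T, 0):
  V(2,0) = 0.000000; V(2,1) = 0.000000; V(2,2) = 15.861906
Backward induction: V(k, i) = exp(-r*dt) * [p * V(k+1, i) + (1-p) * V(k+1, i+1)].
  V(1,0) = exp(-r*dt) * [p*0.000000 + (1-p)*0.000000] = 0.000000
  V(1,1) = exp(-r*dt) * [p*0.000000 + (1-p)*15.861906] = 8.355880
  V(0,0) = exp(-r*dt) * [p*0.000000 + (1-p)*8.355880] = 4.401786

Answer: Price = V(0,0) = 4.4018


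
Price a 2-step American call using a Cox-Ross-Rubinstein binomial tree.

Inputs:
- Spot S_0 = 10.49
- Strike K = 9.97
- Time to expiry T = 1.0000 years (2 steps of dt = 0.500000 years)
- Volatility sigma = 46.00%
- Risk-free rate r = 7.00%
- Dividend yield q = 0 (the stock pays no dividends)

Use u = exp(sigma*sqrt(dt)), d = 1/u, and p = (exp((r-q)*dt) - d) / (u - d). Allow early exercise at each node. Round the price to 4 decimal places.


dt = T/N = 0.500000
u = exp(sigma*sqrt(dt)) = 1.384403; d = 1/u = 0.722333
p = (exp((r-q)*dt) - d) / (u - d) = 0.473193
Discount per step: exp(-r*dt) = 0.965605
Stock lattice S(k, i) with i counting down-moves:
  k=0: S(0,0) = 10.4900
  k=1: S(1,0) = 14.5224; S(1,1) = 7.5773
  k=2: S(2,0) = 20.1048; S(2,1) = 10.4900; S(2,2) = 5.4733
Terminal payoffs V(N, i) = max(S_T - K, 0):
  V(2,0) = 10.134842; V(2,1) = 0.520000; V(2,2) = 0.000000
Backward induction: V(k, i) = exp(-r*dt) * [p * V(k+1, i) + (1-p) * V(k+1, i+1)]; then take max(V_cont, immediate exercise) for American.
  V(1,0) = exp(-r*dt) * [p*10.134842 + (1-p)*0.520000] = 4.895303; exercise = 4.552389; V(1,0) = max -> 4.895303
  V(1,1) = exp(-r*dt) * [p*0.520000 + (1-p)*0.000000] = 0.237597; exercise = 0.000000; V(1,1) = max -> 0.237597
  V(0,0) = exp(-r*dt) * [p*4.895303 + (1-p)*0.237597] = 2.357612; exercise = 0.520000; V(0,0) = max -> 2.357612

Answer: Price = V(0,0) = 2.3576


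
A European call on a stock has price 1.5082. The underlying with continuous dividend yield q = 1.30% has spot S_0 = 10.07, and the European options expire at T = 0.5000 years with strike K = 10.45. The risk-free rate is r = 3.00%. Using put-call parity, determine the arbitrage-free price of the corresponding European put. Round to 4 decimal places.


Answer: Put price = 1.7979

Derivation:
Put-call parity: C - P = S_0 * exp(-qT) - K * exp(-rT).
S_0 * exp(-qT) = 10.0700 * 0.99352108 = 10.00475727
K * exp(-rT) = 10.4500 * 0.98511194 = 10.29441977
P = C - S*exp(-qT) + K*exp(-rT)
P = 1.5082 - 10.00475727 + 10.29441977 = 1.7979


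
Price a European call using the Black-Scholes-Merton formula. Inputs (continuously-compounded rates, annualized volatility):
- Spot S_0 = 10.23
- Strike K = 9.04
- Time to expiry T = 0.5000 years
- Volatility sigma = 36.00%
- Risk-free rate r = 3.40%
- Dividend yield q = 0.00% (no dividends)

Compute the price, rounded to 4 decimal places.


Answer: Price = 1.7824

Derivation:
d1 = (ln(S/K) + (r - q + 0.5*sigma^2) * T) / (sigma * sqrt(T)) = 0.67986512
d2 = d1 - sigma * sqrt(T) = 0.42530668
exp(-rT) = 0.98314368; exp(-qT) = 1.00000000
C = S_0 * exp(-qT) * N(d1) - K * exp(-rT) * N(d2)
N(d1) = 0.75170507; N(d2) = 0.66469344
C = 10.2300 * 1.00000000 * 0.75170507 - 9.0400 * 0.98314368 * 0.66469344 = 1.7824


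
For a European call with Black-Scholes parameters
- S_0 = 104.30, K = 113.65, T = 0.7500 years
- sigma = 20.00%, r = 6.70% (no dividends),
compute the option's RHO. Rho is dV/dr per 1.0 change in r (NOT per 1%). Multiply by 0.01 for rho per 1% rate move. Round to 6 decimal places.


Answer: Rho = 31.215069

Derivation:
d1 = -0.1189467896; d2 = -0.2921518703
phi(d1) = 0.3961300540; exp(-qT) = 1.0000000000; exp(-rT) = 0.9509916469
N(d2) = 0.3850852545
Rho = K*T*exp(-rT)*N(d2) = 113.6500 * 0.7500 * 0.9509916469 * 0.3850852545 = 31.215069


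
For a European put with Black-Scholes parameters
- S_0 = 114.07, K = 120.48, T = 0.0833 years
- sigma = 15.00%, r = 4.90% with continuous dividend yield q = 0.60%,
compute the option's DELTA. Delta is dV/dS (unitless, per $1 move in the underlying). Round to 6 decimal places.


Answer: Delta = -0.876222

Derivation:
d1 = -1.1584527958; d2 = -1.2017454048
phi(d1) = 0.2039368334; exp(-qT) = 0.9995003249; exp(-rT) = 0.9959266188
N(-d1) = 0.8766603477
Delta = -exp(-qT) * N(-d1) = -0.9995003249 * 0.8766603477 = -0.876222


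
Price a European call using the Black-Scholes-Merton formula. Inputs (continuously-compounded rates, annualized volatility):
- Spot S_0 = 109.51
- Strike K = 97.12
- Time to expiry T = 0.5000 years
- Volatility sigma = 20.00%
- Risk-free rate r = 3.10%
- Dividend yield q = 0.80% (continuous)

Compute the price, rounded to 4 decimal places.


d1 = (ln(S/K) + (r - q + 0.5*sigma^2) * T) / (sigma * sqrt(T)) = 1.00104076
d2 = d1 - sigma * sqrt(T) = 0.85961940
exp(-rT) = 0.98461951; exp(-qT) = 0.99600799
C = S_0 * exp(-qT) * N(d1) - K * exp(-rT) * N(d2)
N(d1) = 0.84159645; N(d2) = 0.80500056
C = 109.5100 * 0.99600799 * 0.84159645 - 97.1200 * 0.98461951 * 0.80500056 = 14.8161

Answer: Price = 14.8161


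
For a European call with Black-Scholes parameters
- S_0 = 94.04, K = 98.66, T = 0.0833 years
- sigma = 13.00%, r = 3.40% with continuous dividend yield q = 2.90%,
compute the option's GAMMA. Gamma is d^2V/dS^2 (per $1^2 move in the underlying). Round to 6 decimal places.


d1 = -1.2483651671; d2 = -1.2858854283
phi(d1) = 0.1830224734; exp(-qT) = 0.9975872155; exp(-rT) = 0.9971718069
Gamma = exp(-qT) * phi(d1) / (S * sigma * sqrt(T)) = 0.9975872155 * 0.1830224734 / (94.0400 * 0.1300 * 0.2886173938) = 0.051746

Answer: Gamma = 0.051746


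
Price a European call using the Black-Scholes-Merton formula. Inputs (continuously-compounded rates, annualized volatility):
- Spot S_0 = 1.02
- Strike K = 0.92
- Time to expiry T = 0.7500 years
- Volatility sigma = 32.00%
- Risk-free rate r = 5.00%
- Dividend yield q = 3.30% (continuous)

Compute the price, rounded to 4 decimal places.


d1 = (ln(S/K) + (r - q + 0.5*sigma^2) * T) / (sigma * sqrt(T)) = 0.55690571
d2 = d1 - sigma * sqrt(T) = 0.27977758
exp(-rT) = 0.96319442; exp(-qT) = 0.97555377
C = S_0 * exp(-qT) * N(d1) - K * exp(-rT) * N(d2)
N(d1) = 0.71120407; N(d2) = 0.61017592
C = 1.0200 * 0.97555377 * 0.71120407 - 0.9200 * 0.96319442 * 0.61017592 = 0.1670

Answer: Price = 0.1670


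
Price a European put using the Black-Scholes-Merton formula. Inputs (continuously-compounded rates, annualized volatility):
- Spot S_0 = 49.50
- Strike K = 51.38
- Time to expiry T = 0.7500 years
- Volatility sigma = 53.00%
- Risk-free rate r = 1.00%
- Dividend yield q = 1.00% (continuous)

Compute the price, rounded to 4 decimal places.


Answer: Price = 10.0497

Derivation:
d1 = (ln(S/K) + (r - q + 0.5*sigma^2) * T) / (sigma * sqrt(T)) = 0.14828354
d2 = d1 - sigma * sqrt(T) = -0.31070992
exp(-rT) = 0.99252805; exp(-qT) = 0.99252805
P = K * exp(-rT) * N(-d2) - S_0 * exp(-qT) * N(-d1)
N(-d1) = 0.44105950; N(-d2) = 0.62198942
P = 51.3800 * 0.99252805 * 0.62198942 - 49.5000 * 0.99252805 * 0.44105950 = 10.0497
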